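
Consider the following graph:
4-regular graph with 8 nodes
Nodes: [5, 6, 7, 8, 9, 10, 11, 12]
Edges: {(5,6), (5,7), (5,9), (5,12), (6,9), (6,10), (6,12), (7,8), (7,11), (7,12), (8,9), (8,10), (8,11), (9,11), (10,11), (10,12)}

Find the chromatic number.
Clique number ω(G) = 3 (lower bound: χ ≥ ω).
Suppose a proper 3-coloring c exists. The clique [5, 6, 9] takes 3 distinct colors; by symmetry let c(5) = 1, c(6) = 2, c(9) = 3.
- Vertex 12: neighbors [5, 6] already have colors [1, 2] ⇒ c(12) = 3.
- Vertex 7: neighbors [5, 12] already have colors [1, 3] ⇒ c(7) = 2.
- Vertex 8: neighbors [7, 9] already have colors [2, 3] ⇒ c(8) = 1.
- Vertex 10: neighbors [8, 6, 12] already have colors [1, 2, 3] — all 3 colors blocked. Contradiction.
The forced assignments end in a contradiction, so G has no proper 3-coloring (χ ≥ 4).
The coloring below uses 4 colors, so χ(G) = 4.
A valid 4-coloring: color 1: [9, 12]; color 2: [6, 8]; color 3: [5, 11]; color 4: [7, 10].

χ(G) = 4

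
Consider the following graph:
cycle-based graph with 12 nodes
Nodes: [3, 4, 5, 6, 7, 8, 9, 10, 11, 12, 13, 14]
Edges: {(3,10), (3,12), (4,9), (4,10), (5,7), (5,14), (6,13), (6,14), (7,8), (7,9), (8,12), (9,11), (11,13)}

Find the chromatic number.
χ(G) = 3

Clique number ω(G) = 2 (lower bound: χ ≥ ω).
Odd cycle [4, 10, 3, 12, 8, 7, 9] needs 3 colors (χ ≥ 3).
The coloring below uses 3 colors, so χ(G) = 3.
A valid 3-coloring: color 1: [9, 10, 12, 13, 14]; color 2: [3, 4, 6, 7, 11]; color 3: [5, 8].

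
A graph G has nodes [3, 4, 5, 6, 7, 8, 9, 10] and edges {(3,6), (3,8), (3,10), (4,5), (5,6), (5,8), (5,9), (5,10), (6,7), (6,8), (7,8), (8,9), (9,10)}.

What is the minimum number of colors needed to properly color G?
χ(G) = 3

Clique number ω(G) = 3 (lower bound: χ ≥ ω).
The clique on [3, 6, 8] has size 3, forcing χ ≥ 3, and the coloring below uses 3 colors, so χ(G) = 3.
A valid 3-coloring: color 1: [3, 5, 7]; color 2: [4, 8, 10]; color 3: [6, 9].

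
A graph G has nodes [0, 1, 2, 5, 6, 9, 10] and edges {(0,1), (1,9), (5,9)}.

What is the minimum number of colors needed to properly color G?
χ(G) = 2

Clique number ω(G) = 2 (lower bound: χ ≥ ω).
The graph is bipartite (no odd cycle), so 2 colors suffice: χ(G) = 2.
A valid 2-coloring: color 1: [1, 2, 5, 6, 10]; color 2: [0, 9].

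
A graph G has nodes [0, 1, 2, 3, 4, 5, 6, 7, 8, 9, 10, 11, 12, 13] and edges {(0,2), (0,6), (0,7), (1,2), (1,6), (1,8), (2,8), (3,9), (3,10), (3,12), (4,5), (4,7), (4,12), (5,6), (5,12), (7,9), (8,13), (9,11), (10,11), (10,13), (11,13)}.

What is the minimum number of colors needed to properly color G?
χ(G) = 3

Clique number ω(G) = 3 (lower bound: χ ≥ ω).
The clique on [1, 2, 8] has size 3, forcing χ ≥ 3, and the coloring below uses 3 colors, so χ(G) = 3.
A valid 3-coloring: color 1: [3, 5, 7, 8, 11]; color 2: [2, 6, 9, 12, 13]; color 3: [0, 1, 4, 10].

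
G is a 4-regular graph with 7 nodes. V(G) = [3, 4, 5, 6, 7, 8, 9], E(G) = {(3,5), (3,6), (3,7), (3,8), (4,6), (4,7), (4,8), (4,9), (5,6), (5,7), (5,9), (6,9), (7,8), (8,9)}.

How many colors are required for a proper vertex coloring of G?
χ(G) = 4

Clique number ω(G) = 3 (lower bound: χ ≥ ω).
Suppose a proper 3-coloring c exists. The clique [3, 5, 6] takes 3 distinct colors; by symmetry let c(3) = 1, c(5) = 2, c(6) = 3.
- Vertex 7: neighbors [3, 5] already have colors [1, 2] ⇒ c(7) = 3.
- Vertex 8: neighbors [3, 7] already have colors [1, 3] ⇒ c(8) = 2.
- Vertex 4: neighbors [8, 6] already have colors [2, 3] ⇒ c(4) = 1.
- Vertex 9: neighbors [4, 5, 6] already have colors [1, 2, 3] — all 3 colors blocked. Contradiction.
The forced assignments end in a contradiction, so G has no proper 3-coloring (χ ≥ 4).
The coloring below uses 4 colors, so χ(G) = 4.
A valid 4-coloring: color 1: [7, 9]; color 2: [3, 4]; color 3: [5, 8]; color 4: [6].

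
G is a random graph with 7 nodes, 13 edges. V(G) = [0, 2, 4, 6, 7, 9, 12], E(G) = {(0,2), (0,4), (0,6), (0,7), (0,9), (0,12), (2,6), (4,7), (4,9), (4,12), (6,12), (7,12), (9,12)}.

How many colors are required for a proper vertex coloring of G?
Clique number ω(G) = 4 (lower bound: χ ≥ ω).
The clique on [0, 4, 9, 12] has size 4, forcing χ ≥ 4, and the coloring below uses 4 colors, so χ(G) = 4.
A valid 4-coloring: color 1: [0]; color 2: [2, 12]; color 3: [4, 6]; color 4: [7, 9].

χ(G) = 4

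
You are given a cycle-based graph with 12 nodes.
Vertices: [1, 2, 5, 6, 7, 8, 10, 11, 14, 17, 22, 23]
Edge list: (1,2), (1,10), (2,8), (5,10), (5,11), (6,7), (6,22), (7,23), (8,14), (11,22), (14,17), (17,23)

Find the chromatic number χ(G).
χ(G) = 2

Clique number ω(G) = 2 (lower bound: χ ≥ ω).
The graph is bipartite (no odd cycle), so 2 colors suffice: χ(G) = 2.
A valid 2-coloring: color 1: [2, 6, 10, 11, 14, 23]; color 2: [1, 5, 7, 8, 17, 22].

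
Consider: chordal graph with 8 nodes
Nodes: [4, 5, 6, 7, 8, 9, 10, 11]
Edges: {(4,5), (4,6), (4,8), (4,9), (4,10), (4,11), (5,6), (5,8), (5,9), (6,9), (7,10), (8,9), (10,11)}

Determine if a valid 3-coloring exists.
The clique on vertices [4, 5, 8, 9] has size 4 > 3, so it alone needs 4 colors.

No, G is not 3-colorable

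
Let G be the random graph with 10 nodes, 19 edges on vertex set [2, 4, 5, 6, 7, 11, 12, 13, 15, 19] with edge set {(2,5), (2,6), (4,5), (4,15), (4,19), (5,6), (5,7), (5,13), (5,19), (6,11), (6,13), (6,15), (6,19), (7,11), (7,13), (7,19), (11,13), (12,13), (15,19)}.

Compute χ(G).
χ(G) = 3

Clique number ω(G) = 3 (lower bound: χ ≥ ω).
The clique on [6, 11, 13] has size 3, forcing χ ≥ 3, and the coloring below uses 3 colors, so χ(G) = 3.
A valid 3-coloring: color 1: [5, 11, 12, 15]; color 2: [4, 6, 7]; color 3: [2, 13, 19].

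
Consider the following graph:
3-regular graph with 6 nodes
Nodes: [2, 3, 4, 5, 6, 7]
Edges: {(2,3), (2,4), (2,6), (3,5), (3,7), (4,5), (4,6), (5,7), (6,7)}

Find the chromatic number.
Clique number ω(G) = 3 (lower bound: χ ≥ ω).
The clique on [2, 4, 6] has size 3, forcing χ ≥ 3, and the coloring below uses 3 colors, so χ(G) = 3.
A valid 3-coloring: color 1: [2, 5]; color 2: [3, 6]; color 3: [4, 7].

χ(G) = 3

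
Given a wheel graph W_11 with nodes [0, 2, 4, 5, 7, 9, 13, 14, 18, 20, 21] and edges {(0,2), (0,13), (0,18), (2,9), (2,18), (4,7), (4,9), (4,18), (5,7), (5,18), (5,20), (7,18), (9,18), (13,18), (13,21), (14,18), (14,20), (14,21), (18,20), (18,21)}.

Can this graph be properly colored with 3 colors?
A valid 3-coloring: color 1: [18]; color 2: [0, 7, 9, 20, 21]; color 3: [2, 4, 5, 13, 14].
(χ(G) = 3 ≤ 3.)

Yes, G is 3-colorable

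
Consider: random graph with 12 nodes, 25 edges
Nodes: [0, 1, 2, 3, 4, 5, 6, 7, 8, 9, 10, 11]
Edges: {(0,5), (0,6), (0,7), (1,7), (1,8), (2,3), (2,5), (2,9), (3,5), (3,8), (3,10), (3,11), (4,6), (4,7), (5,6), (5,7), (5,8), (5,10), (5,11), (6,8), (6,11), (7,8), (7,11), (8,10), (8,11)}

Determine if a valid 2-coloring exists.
No, G is not 2-colorable

The clique on vertices [3, 5, 8, 10] has size 4 > 2, so it alone needs 4 colors.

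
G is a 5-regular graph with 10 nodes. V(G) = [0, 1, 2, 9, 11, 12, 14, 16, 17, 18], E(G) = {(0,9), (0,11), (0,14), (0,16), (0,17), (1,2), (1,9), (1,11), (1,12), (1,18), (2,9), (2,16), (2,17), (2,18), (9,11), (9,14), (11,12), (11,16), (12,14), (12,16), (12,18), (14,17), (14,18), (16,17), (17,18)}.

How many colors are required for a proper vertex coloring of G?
Clique number ω(G) = 3 (lower bound: χ ≥ ω).
Odd cycle [14, 9, 11, 16, 17] needs 3 colors (χ ≥ 3).
Vertex 0 is adjacent to every vertex of [9, 11, 14, 16, 17], which already need 3 colors among themselves, so 0 needs a new color (χ ≥ 4).
The coloring below uses 4 colors, so χ(G) = 4.
A valid 4-coloring: color 1: [1, 14, 16]; color 2: [11, 17]; color 3: [0, 2, 12]; color 4: [9, 18].

χ(G) = 4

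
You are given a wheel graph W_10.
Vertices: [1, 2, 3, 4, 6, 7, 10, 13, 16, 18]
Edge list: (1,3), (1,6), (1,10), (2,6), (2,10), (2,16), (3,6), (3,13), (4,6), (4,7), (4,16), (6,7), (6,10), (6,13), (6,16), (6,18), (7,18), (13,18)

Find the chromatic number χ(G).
χ(G) = 4

Clique number ω(G) = 3 (lower bound: χ ≥ ω).
Odd cycle [10, 1, 3, 13, 18, 7, 4, 16, 2] needs 3 colors (χ ≥ 3).
Vertex 6 is adjacent to every vertex of [1, 2, 3, 4, 7, 10, 13, 16, 18], which already need 3 colors among themselves, so 6 needs a new color (χ ≥ 4).
The coloring below uses 4 colors, so χ(G) = 4.
A valid 4-coloring: color 1: [6]; color 2: [3, 10, 16, 18]; color 3: [1, 2, 7, 13]; color 4: [4].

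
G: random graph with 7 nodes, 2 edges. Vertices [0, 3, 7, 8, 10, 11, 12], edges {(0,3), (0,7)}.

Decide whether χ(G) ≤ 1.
Edge (0,3) forces its endpoints to differ, so 1 color is not enough.

No, G is not 1-colorable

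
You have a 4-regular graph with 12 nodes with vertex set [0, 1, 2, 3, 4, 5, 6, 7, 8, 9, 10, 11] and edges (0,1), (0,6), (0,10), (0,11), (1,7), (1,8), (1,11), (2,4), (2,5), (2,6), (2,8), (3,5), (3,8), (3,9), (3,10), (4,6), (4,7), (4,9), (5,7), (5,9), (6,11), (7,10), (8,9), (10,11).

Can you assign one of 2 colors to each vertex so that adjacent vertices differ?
The clique on vertices [0, 1, 11] has size 3 > 2, so it alone needs 3 colors.

No, G is not 2-colorable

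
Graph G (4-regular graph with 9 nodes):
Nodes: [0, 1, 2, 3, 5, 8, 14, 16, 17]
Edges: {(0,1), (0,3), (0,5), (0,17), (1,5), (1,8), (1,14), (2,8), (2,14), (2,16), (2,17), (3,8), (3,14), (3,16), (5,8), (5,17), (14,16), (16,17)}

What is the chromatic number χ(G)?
χ(G) = 4

Clique number ω(G) = 3 (lower bound: χ ≥ ω).
Suppose a proper 3-coloring c exists. The clique [0, 1, 5] takes 3 distinct colors; by symmetry let c(0) = 1, c(1) = 2, c(5) = 3.
- Vertex 8: neighbors [1, 5] already have colors [2, 3] ⇒ c(8) = 1.
- Vertex 17: neighbors [0, 5] already have colors [1, 3] ⇒ c(17) = 2.
- Vertex 2: neighbors [8, 17] already have colors [1, 2] ⇒ c(2) = 3.
- Vertex 14: neighbors [1, 2] already have colors [2, 3] ⇒ c(14) = 1.
- Vertex 16: neighbors [14, 17, 2] already have colors [1, 2, 3] — all 3 colors blocked. Contradiction.
The forced assignments end in a contradiction, so G has no proper 3-coloring (χ ≥ 4).
The coloring below uses 4 colors, so χ(G) = 4.
A valid 4-coloring: color 1: [0, 8, 16]; color 2: [1, 2, 3]; color 3: [14, 17]; color 4: [5].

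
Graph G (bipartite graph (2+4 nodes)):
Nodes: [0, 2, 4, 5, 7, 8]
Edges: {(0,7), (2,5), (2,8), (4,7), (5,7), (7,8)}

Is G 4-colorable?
A valid 4-coloring: color 1: [2, 7]; color 2: [0, 4, 5, 8].
(χ(G) = 2 ≤ 4.)

Yes, G is 4-colorable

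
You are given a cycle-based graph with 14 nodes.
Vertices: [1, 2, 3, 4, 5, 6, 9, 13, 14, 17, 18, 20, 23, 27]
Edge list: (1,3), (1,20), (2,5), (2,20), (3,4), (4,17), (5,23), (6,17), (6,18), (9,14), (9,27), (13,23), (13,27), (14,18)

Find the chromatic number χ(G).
χ(G) = 2

Clique number ω(G) = 2 (lower bound: χ ≥ ω).
The graph is bipartite (no odd cycle), so 2 colors suffice: χ(G) = 2.
A valid 2-coloring: color 1: [1, 2, 4, 6, 14, 23, 27]; color 2: [3, 5, 9, 13, 17, 18, 20].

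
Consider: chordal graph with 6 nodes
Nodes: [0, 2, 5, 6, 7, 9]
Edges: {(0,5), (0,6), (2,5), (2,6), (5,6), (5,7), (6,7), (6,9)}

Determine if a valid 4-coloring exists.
A valid 4-coloring: color 1: [6]; color 2: [5, 9]; color 3: [0, 2, 7].
(χ(G) = 3 ≤ 4.)

Yes, G is 4-colorable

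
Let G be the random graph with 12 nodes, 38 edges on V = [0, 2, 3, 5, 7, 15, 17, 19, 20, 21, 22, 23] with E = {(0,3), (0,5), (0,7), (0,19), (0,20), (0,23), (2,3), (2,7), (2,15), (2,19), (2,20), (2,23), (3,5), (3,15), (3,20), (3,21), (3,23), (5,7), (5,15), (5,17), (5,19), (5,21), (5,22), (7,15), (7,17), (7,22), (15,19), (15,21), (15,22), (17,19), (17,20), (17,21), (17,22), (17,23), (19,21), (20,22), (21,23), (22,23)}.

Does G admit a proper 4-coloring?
A valid 4-coloring: color 1: [5, 20, 23]; color 2: [0, 15, 17]; color 3: [3, 7, 19]; color 4: [2, 21, 22].
(χ(G) = 4 ≤ 4.)

Yes, G is 4-colorable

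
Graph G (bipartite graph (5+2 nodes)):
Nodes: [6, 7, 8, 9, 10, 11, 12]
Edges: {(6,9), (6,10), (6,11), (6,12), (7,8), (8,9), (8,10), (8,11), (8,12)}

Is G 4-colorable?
Yes, G is 4-colorable

A valid 4-coloring: color 1: [6, 8]; color 2: [7, 9, 10, 11, 12].
(χ(G) = 2 ≤ 4.)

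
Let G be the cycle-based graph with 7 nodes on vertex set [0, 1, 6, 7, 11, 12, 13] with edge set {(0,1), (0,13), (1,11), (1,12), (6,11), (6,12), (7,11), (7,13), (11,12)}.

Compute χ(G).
Clique number ω(G) = 3 (lower bound: χ ≥ ω).
The clique on [1, 11, 12] has size 3, forcing χ ≥ 3, and the coloring below uses 3 colors, so χ(G) = 3.
A valid 3-coloring: color 1: [0, 11]; color 2: [12, 13]; color 3: [1, 6, 7].

χ(G) = 3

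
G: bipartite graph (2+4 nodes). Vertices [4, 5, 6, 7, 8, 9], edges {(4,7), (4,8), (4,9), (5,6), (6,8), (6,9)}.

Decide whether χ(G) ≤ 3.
Yes, G is 3-colorable

A valid 3-coloring: color 1: [4, 6]; color 2: [5, 7, 8, 9].
(χ(G) = 2 ≤ 3.)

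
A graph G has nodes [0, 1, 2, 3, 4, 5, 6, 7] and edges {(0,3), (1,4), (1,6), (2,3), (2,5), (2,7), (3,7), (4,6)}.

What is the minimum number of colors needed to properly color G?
Clique number ω(G) = 3 (lower bound: χ ≥ ω).
The clique on [1, 4, 6] has size 3, forcing χ ≥ 3, and the coloring below uses 3 colors, so χ(G) = 3.
A valid 3-coloring: color 1: [0, 1, 2]; color 2: [3, 5, 6]; color 3: [4, 7].

χ(G) = 3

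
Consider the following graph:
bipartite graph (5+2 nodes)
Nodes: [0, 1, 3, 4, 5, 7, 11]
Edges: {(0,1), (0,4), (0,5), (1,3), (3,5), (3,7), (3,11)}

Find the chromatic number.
χ(G) = 2

Clique number ω(G) = 2 (lower bound: χ ≥ ω).
The graph is bipartite (no odd cycle), so 2 colors suffice: χ(G) = 2.
A valid 2-coloring: color 1: [0, 3]; color 2: [1, 4, 5, 7, 11].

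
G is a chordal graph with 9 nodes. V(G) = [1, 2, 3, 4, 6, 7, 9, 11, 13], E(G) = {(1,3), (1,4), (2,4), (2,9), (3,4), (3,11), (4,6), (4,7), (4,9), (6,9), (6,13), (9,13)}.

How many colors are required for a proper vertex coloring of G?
Clique number ω(G) = 3 (lower bound: χ ≥ ω).
The clique on [1, 3, 4] has size 3, forcing χ ≥ 3, and the coloring below uses 3 colors, so χ(G) = 3.
A valid 3-coloring: color 1: [4, 11, 13]; color 2: [3, 7, 9]; color 3: [1, 2, 6].

χ(G) = 3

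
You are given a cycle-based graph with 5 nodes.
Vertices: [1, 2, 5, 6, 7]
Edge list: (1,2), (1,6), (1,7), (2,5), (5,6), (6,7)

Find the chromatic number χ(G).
Clique number ω(G) = 3 (lower bound: χ ≥ ω).
The clique on [1, 6, 7] has size 3, forcing χ ≥ 3, and the coloring below uses 3 colors, so χ(G) = 3.
A valid 3-coloring: color 1: [1, 5]; color 2: [2, 6]; color 3: [7].

χ(G) = 3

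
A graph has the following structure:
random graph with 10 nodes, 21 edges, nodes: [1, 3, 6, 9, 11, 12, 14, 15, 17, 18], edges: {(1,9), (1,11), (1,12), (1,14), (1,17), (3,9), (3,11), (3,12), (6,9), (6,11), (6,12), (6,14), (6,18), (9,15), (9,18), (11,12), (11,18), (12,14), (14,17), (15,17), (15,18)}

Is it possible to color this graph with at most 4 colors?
Yes, G is 4-colorable

A valid 4-coloring: color 1: [1, 3, 6, 15]; color 2: [9, 11, 14]; color 3: [12, 17, 18].
(χ(G) = 3 ≤ 4.)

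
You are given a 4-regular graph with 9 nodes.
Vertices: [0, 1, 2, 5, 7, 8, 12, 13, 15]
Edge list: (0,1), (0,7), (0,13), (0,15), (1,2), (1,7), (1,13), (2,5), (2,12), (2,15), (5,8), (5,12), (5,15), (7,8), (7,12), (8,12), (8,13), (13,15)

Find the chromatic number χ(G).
χ(G) = 3

Clique number ω(G) = 3 (lower bound: χ ≥ ω).
The clique on [0, 1, 13] has size 3, forcing χ ≥ 3, and the coloring below uses 3 colors, so χ(G) = 3.
A valid 3-coloring: color 1: [0, 2, 8]; color 2: [5, 7, 13]; color 3: [1, 12, 15].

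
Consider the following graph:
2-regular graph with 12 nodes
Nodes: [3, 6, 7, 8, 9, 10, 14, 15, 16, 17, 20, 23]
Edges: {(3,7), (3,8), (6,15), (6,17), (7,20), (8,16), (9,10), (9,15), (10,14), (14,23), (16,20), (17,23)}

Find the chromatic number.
χ(G) = 3

Clique number ω(G) = 2 (lower bound: χ ≥ ω).
Odd cycle [20, 16, 8, 3, 7] needs 3 colors (χ ≥ 3).
The coloring below uses 3 colors, so χ(G) = 3.
A valid 3-coloring: color 1: [3, 10, 15, 16, 17]; color 2: [6, 7, 8, 9, 14]; color 3: [20, 23].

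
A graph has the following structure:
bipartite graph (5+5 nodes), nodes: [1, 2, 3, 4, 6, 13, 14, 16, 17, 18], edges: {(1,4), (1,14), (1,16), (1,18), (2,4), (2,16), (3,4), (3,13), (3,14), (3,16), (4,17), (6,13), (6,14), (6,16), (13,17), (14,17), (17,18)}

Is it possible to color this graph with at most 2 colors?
Yes, G is 2-colorable

A valid 2-coloring: color 1: [4, 13, 14, 16, 18]; color 2: [1, 2, 3, 6, 17].
(χ(G) = 2 ≤ 2.)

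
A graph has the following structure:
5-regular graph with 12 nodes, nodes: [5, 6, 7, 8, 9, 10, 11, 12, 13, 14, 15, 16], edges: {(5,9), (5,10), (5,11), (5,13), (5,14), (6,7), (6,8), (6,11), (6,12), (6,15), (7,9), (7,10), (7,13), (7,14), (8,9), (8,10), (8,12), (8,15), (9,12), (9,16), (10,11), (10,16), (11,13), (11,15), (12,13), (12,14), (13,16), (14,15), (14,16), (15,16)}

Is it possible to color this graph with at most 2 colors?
No, G is not 2-colorable

The clique on vertices [5, 10, 11] has size 3 > 2, so it alone needs 3 colors.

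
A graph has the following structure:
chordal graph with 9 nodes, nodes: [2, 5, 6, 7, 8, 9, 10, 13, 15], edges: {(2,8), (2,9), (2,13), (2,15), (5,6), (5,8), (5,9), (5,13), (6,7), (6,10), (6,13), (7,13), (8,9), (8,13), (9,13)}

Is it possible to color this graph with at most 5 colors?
A valid 5-coloring: color 1: [10, 13, 15]; color 2: [6, 8]; color 3: [7, 9]; color 4: [2, 5].
(χ(G) = 4 ≤ 5.)

Yes, G is 5-colorable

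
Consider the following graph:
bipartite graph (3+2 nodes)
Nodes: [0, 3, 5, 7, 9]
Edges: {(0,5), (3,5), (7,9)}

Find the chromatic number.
Clique number ω(G) = 2 (lower bound: χ ≥ ω).
The graph is bipartite (no odd cycle), so 2 colors suffice: χ(G) = 2.
A valid 2-coloring: color 1: [5, 9]; color 2: [0, 3, 7].

χ(G) = 2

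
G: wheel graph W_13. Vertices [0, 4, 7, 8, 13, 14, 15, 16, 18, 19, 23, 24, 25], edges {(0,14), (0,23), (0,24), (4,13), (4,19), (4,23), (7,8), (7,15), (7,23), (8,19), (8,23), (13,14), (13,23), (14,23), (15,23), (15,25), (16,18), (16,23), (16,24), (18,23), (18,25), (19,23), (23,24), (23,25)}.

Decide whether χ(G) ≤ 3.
A valid 3-coloring: color 1: [23]; color 2: [0, 7, 13, 16, 19, 25]; color 3: [4, 8, 14, 15, 18, 24].
(χ(G) = 3 ≤ 3.)

Yes, G is 3-colorable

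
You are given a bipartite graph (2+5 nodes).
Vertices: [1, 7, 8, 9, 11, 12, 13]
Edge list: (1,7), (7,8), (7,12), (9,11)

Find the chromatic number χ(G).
χ(G) = 2

Clique number ω(G) = 2 (lower bound: χ ≥ ω).
The graph is bipartite (no odd cycle), so 2 colors suffice: χ(G) = 2.
A valid 2-coloring: color 1: [7, 11, 13]; color 2: [1, 8, 9, 12].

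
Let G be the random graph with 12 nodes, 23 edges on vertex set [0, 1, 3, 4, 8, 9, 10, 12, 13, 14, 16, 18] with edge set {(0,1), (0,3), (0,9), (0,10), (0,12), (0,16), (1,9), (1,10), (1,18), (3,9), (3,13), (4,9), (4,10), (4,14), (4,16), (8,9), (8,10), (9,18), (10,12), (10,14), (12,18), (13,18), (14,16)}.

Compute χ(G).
Clique number ω(G) = 3 (lower bound: χ ≥ ω).
The clique on [0, 1, 9] has size 3, forcing χ ≥ 3, and the coloring below uses 3 colors, so χ(G) = 3.
A valid 3-coloring: color 1: [9, 10, 13, 16]; color 2: [0, 4, 8, 18]; color 3: [1, 3, 12, 14].

χ(G) = 3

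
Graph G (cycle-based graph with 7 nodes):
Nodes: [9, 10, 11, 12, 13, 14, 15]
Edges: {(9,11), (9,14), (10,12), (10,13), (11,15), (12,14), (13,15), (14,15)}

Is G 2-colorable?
Odd cycle [14, 12, 10, 13, 15] needs 3 colors (χ ≥ 3).
Hence χ(G) ≥ 3 > 2, so no proper 2-coloring exists.

No, G is not 2-colorable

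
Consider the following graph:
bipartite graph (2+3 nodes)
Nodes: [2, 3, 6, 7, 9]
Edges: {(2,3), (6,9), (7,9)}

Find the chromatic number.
Clique number ω(G) = 2 (lower bound: χ ≥ ω).
The graph is bipartite (no odd cycle), so 2 colors suffice: χ(G) = 2.
A valid 2-coloring: color 1: [2, 9]; color 2: [3, 6, 7].

χ(G) = 2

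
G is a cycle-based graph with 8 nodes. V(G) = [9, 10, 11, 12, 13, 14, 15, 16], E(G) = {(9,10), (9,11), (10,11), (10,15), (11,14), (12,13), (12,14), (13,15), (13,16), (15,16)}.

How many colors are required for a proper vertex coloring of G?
χ(G) = 3

Clique number ω(G) = 3 (lower bound: χ ≥ ω).
The clique on [9, 10, 11] has size 3, forcing χ ≥ 3, and the coloring below uses 3 colors, so χ(G) = 3.
A valid 3-coloring: color 1: [11, 12, 15]; color 2: [10, 13, 14]; color 3: [9, 16].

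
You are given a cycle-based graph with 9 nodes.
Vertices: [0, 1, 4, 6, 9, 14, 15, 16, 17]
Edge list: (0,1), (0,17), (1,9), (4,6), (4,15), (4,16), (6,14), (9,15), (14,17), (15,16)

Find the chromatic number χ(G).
Clique number ω(G) = 3 (lower bound: χ ≥ ω).
The clique on [4, 15, 16] has size 3, forcing χ ≥ 3, and the coloring below uses 3 colors, so χ(G) = 3.
A valid 3-coloring: color 1: [1, 6, 15, 17]; color 2: [0, 4, 9, 14]; color 3: [16].

χ(G) = 3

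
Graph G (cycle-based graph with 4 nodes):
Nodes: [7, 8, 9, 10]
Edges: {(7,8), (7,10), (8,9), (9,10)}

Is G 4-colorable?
A valid 4-coloring: color 1: [8, 10]; color 2: [7, 9].
(χ(G) = 2 ≤ 4.)

Yes, G is 4-colorable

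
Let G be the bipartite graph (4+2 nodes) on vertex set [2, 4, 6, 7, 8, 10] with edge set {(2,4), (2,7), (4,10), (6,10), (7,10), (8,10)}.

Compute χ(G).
χ(G) = 2

Clique number ω(G) = 2 (lower bound: χ ≥ ω).
The graph is bipartite (no odd cycle), so 2 colors suffice: χ(G) = 2.
A valid 2-coloring: color 1: [2, 10]; color 2: [4, 6, 7, 8].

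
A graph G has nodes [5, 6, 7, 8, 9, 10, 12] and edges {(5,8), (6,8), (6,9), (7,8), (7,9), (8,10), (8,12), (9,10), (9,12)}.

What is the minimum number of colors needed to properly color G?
χ(G) = 2

Clique number ω(G) = 2 (lower bound: χ ≥ ω).
The graph is bipartite (no odd cycle), so 2 colors suffice: χ(G) = 2.
A valid 2-coloring: color 1: [8, 9]; color 2: [5, 6, 7, 10, 12].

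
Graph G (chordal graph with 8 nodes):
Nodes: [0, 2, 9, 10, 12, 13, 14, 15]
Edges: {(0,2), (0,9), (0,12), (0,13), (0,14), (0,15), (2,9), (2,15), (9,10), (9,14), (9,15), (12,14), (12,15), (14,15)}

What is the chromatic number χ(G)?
χ(G) = 4

Clique number ω(G) = 4 (lower bound: χ ≥ ω).
The clique on [0, 2, 9, 15] has size 4, forcing χ ≥ 4, and the coloring below uses 4 colors, so χ(G) = 4.
A valid 4-coloring: color 1: [0, 10]; color 2: [13, 15]; color 3: [9, 12]; color 4: [2, 14].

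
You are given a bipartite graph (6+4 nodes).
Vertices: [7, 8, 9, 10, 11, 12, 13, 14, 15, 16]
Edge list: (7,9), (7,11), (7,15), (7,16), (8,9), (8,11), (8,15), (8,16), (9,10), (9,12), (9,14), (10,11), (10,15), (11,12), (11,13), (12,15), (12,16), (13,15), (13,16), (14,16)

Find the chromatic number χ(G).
χ(G) = 2

Clique number ω(G) = 2 (lower bound: χ ≥ ω).
The graph is bipartite (no odd cycle), so 2 colors suffice: χ(G) = 2.
A valid 2-coloring: color 1: [9, 11, 15, 16]; color 2: [7, 8, 10, 12, 13, 14].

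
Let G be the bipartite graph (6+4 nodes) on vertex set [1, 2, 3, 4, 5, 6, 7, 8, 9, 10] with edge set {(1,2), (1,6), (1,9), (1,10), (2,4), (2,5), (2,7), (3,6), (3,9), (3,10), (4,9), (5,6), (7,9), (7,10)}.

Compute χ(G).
Clique number ω(G) = 2 (lower bound: χ ≥ ω).
The graph is bipartite (no odd cycle), so 2 colors suffice: χ(G) = 2.
A valid 2-coloring: color 1: [1, 3, 4, 5, 7, 8]; color 2: [2, 6, 9, 10].

χ(G) = 2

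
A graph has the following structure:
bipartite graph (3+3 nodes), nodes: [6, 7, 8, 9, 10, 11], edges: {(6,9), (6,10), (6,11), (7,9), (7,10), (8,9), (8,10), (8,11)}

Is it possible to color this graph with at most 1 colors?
No, G is not 1-colorable

Edge (8,9) forces its endpoints to differ, so 1 color is not enough.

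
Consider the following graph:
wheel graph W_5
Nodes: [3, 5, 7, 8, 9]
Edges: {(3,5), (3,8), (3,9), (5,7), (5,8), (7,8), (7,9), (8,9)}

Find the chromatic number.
χ(G) = 3

Clique number ω(G) = 3 (lower bound: χ ≥ ω).
The clique on [3, 8, 9] has size 3, forcing χ ≥ 3, and the coloring below uses 3 colors, so χ(G) = 3.
A valid 3-coloring: color 1: [8]; color 2: [5, 9]; color 3: [3, 7].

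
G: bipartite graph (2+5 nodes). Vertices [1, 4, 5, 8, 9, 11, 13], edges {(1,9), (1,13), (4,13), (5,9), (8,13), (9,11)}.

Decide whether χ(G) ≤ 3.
A valid 3-coloring: color 1: [9, 13]; color 2: [1, 4, 5, 8, 11].
(χ(G) = 2 ≤ 3.)

Yes, G is 3-colorable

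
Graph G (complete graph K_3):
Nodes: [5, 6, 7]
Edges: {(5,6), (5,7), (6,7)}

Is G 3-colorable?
Yes, G is 3-colorable

A valid 3-coloring: color 1: [5]; color 2: [7]; color 3: [6].
(χ(G) = 3 ≤ 3.)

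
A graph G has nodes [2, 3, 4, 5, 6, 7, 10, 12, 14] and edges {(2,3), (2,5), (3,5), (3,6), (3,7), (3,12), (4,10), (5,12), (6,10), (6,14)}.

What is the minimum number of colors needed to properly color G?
χ(G) = 3

Clique number ω(G) = 3 (lower bound: χ ≥ ω).
The clique on [2, 3, 5] has size 3, forcing χ ≥ 3, and the coloring below uses 3 colors, so χ(G) = 3.
A valid 3-coloring: color 1: [3, 10, 14]; color 2: [4, 5, 6, 7]; color 3: [2, 12].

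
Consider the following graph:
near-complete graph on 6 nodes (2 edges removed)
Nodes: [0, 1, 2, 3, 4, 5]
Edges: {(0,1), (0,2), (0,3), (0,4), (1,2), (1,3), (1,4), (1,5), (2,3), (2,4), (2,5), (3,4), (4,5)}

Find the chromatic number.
χ(G) = 5

Clique number ω(G) = 5 (lower bound: χ ≥ ω).
The clique on [0, 1, 2, 3, 4] has size 5, forcing χ ≥ 5, and the coloring below uses 5 colors, so χ(G) = 5.
A valid 5-coloring: color 1: [2]; color 2: [1]; color 3: [4]; color 4: [0, 5]; color 5: [3].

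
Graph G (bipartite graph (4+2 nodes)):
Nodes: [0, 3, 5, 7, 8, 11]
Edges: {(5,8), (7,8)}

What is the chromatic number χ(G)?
χ(G) = 2

Clique number ω(G) = 2 (lower bound: χ ≥ ω).
The graph is bipartite (no odd cycle), so 2 colors suffice: χ(G) = 2.
A valid 2-coloring: color 1: [0, 3, 8, 11]; color 2: [5, 7].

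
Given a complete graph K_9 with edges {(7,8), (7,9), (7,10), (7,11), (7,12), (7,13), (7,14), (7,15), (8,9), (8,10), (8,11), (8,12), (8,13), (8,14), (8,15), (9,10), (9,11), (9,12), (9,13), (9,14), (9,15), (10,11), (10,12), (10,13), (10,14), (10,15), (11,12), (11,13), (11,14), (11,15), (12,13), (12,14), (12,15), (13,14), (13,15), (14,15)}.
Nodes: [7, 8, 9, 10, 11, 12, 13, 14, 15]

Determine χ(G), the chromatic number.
Clique number ω(G) = 9 (lower bound: χ ≥ ω).
The clique on [7, 8, 9, 10, 11, 12, 13, 14, 15] has size 9, forcing χ ≥ 9, and the coloring below uses 9 colors, so χ(G) = 9.
A valid 9-coloring: color 1: [8]; color 2: [9]; color 3: [14]; color 4: [12]; color 5: [11]; color 6: [7]; color 7: [10]; color 8: [13]; color 9: [15].

χ(G) = 9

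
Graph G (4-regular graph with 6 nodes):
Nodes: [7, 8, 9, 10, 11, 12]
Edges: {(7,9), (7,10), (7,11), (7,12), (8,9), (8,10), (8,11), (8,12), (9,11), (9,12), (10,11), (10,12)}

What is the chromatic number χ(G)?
Clique number ω(G) = 3 (lower bound: χ ≥ ω).
The clique on [8, 9, 11] has size 3, forcing χ ≥ 3, and the coloring below uses 3 colors, so χ(G) = 3.
A valid 3-coloring: color 1: [7, 8]; color 2: [9, 10]; color 3: [11, 12].

χ(G) = 3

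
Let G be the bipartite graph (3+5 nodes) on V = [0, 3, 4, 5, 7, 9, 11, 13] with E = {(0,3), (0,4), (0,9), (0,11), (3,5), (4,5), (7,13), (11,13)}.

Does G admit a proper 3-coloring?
Yes, G is 3-colorable

A valid 3-coloring: color 1: [0, 5, 13]; color 2: [3, 4, 7, 9, 11].
(χ(G) = 2 ≤ 3.)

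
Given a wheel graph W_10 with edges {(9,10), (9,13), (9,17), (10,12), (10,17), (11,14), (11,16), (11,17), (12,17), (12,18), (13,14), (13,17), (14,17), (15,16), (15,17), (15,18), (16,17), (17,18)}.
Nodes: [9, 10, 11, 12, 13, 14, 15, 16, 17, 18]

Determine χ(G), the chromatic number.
Clique number ω(G) = 3 (lower bound: χ ≥ ω).
Odd cycle [15, 16, 11, 14, 13, 9, 10, 12, 18] needs 3 colors (χ ≥ 3).
Vertex 17 is adjacent to every vertex of [9, 10, 11, 12, 13, 14, 15, 16, 18], which already need 3 colors among themselves, so 17 needs a new color (χ ≥ 4).
The coloring below uses 4 colors, so χ(G) = 4.
A valid 4-coloring: color 1: [17]; color 2: [11, 12, 13, 15]; color 3: [9, 14, 16, 18]; color 4: [10].

χ(G) = 4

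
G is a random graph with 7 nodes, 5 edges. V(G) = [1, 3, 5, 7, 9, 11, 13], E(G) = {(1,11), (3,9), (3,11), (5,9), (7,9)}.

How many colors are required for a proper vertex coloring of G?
χ(G) = 2

Clique number ω(G) = 2 (lower bound: χ ≥ ω).
The graph is bipartite (no odd cycle), so 2 colors suffice: χ(G) = 2.
A valid 2-coloring: color 1: [9, 11, 13]; color 2: [1, 3, 5, 7].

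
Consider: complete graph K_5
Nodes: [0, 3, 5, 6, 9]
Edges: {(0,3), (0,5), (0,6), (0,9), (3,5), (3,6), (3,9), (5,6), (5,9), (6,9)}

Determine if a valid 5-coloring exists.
A valid 5-coloring: color 1: [9]; color 2: [0]; color 3: [6]; color 4: [3]; color 5: [5].
(χ(G) = 5 ≤ 5.)

Yes, G is 5-colorable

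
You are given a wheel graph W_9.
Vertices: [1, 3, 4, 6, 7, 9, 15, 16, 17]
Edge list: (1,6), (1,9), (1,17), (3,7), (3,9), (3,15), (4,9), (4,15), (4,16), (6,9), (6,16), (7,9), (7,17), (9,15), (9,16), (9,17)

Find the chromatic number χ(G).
Clique number ω(G) = 3 (lower bound: χ ≥ ω).
The clique on [1, 9, 17] has size 3, forcing χ ≥ 3, and the coloring below uses 3 colors, so χ(G) = 3.
A valid 3-coloring: color 1: [9]; color 2: [1, 7, 15, 16]; color 3: [3, 4, 6, 17].

χ(G) = 3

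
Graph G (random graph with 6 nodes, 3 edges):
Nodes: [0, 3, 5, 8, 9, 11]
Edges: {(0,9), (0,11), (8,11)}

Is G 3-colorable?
A valid 3-coloring: color 1: [0, 3, 5, 8]; color 2: [9, 11].
(χ(G) = 2 ≤ 3.)

Yes, G is 3-colorable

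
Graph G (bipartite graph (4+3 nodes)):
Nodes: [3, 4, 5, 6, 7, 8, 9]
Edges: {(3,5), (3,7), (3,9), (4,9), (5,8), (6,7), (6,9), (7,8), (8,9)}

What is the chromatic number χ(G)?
Clique number ω(G) = 2 (lower bound: χ ≥ ω).
The graph is bipartite (no odd cycle), so 2 colors suffice: χ(G) = 2.
A valid 2-coloring: color 1: [5, 7, 9]; color 2: [3, 4, 6, 8].

χ(G) = 2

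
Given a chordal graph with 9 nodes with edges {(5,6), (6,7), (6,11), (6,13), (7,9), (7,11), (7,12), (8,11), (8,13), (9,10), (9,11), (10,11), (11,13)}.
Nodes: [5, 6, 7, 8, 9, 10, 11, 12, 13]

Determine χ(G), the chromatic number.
Clique number ω(G) = 3 (lower bound: χ ≥ ω).
The clique on [8, 11, 13] has size 3, forcing χ ≥ 3, and the coloring below uses 3 colors, so χ(G) = 3.
A valid 3-coloring: color 1: [5, 11, 12]; color 2: [7, 10, 13]; color 3: [6, 8, 9].

χ(G) = 3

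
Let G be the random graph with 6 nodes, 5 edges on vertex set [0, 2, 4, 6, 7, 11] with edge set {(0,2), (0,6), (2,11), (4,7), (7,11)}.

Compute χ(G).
Clique number ω(G) = 2 (lower bound: χ ≥ ω).
The graph is bipartite (no odd cycle), so 2 colors suffice: χ(G) = 2.
A valid 2-coloring: color 1: [2, 6, 7]; color 2: [0, 4, 11].

χ(G) = 2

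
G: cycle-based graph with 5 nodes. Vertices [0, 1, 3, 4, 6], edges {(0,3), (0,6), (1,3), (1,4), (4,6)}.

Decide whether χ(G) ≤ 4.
Yes, G is 4-colorable

A valid 4-coloring: color 1: [3, 4]; color 2: [0, 1]; color 3: [6].
(χ(G) = 3 ≤ 4.)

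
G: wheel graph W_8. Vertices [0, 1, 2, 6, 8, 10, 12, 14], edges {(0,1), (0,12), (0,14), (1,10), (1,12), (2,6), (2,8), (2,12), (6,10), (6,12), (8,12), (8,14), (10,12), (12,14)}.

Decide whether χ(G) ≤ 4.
Yes, G is 4-colorable

A valid 4-coloring: color 1: [12]; color 2: [2, 10, 14]; color 3: [1, 6, 8]; color 4: [0].
(χ(G) = 4 ≤ 4.)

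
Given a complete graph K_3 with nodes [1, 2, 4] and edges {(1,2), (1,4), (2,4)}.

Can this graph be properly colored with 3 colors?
Yes, G is 3-colorable

A valid 3-coloring: color 1: [4]; color 2: [2]; color 3: [1].
(χ(G) = 3 ≤ 3.)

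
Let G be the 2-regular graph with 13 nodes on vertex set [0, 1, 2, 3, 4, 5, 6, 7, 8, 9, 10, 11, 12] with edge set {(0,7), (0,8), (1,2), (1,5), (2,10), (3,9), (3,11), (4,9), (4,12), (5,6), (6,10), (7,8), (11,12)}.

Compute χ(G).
Clique number ω(G) = 3 (lower bound: χ ≥ ω).
The clique on [0, 7, 8] has size 3, forcing χ ≥ 3, and the coloring below uses 3 colors, so χ(G) = 3.
A valid 3-coloring: color 1: [1, 3, 4, 6, 8]; color 2: [5, 7, 9, 10, 12]; color 3: [0, 2, 11].

χ(G) = 3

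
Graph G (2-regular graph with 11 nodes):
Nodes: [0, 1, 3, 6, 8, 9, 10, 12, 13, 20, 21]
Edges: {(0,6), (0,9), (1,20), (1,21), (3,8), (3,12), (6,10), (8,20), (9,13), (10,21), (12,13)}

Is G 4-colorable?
A valid 4-coloring: color 1: [0, 1, 8, 10, 12]; color 2: [3, 6, 9, 20, 21]; color 3: [13].
(χ(G) = 3 ≤ 4.)

Yes, G is 4-colorable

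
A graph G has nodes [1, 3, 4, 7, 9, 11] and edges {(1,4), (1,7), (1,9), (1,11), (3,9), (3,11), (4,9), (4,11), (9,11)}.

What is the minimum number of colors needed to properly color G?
Clique number ω(G) = 4 (lower bound: χ ≥ ω).
The clique on [1, 4, 9, 11] has size 4, forcing χ ≥ 4, and the coloring below uses 4 colors, so χ(G) = 4.
A valid 4-coloring: color 1: [7, 9]; color 2: [11]; color 3: [1, 3]; color 4: [4].

χ(G) = 4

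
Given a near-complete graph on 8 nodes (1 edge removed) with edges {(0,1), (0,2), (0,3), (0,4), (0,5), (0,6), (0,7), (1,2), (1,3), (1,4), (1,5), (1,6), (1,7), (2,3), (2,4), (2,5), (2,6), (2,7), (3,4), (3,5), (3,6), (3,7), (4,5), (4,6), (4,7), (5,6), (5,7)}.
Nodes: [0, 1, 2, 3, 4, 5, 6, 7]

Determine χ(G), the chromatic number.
Clique number ω(G) = 7 (lower bound: χ ≥ ω).
The clique on [0, 1, 2, 3, 4, 5, 6] has size 7, forcing χ ≥ 7, and the coloring below uses 7 colors, so χ(G) = 7.
A valid 7-coloring: color 1: [3]; color 2: [0]; color 3: [1]; color 4: [2]; color 5: [5]; color 6: [4]; color 7: [6, 7].

χ(G) = 7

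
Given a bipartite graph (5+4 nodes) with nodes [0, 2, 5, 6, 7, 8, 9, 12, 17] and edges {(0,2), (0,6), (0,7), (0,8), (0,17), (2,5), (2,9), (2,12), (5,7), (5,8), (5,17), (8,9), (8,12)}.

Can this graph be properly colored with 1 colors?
No, G is not 1-colorable

Edge (0,2) forces its endpoints to differ, so 1 color is not enough.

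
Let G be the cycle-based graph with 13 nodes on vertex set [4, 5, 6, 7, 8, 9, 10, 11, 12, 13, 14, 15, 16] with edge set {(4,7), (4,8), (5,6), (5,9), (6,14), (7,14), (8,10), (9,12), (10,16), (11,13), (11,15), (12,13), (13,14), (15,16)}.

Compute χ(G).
χ(G) = 3

Clique number ω(G) = 2 (lower bound: χ ≥ ω).
Odd cycle [14, 7, 4, 8, 10, 16, 15, 11, 13] needs 3 colors (χ ≥ 3).
The coloring below uses 3 colors, so χ(G) = 3.
A valid 3-coloring: color 1: [6, 7, 8, 9, 13, 16]; color 2: [4, 5, 10, 11, 12, 14]; color 3: [15].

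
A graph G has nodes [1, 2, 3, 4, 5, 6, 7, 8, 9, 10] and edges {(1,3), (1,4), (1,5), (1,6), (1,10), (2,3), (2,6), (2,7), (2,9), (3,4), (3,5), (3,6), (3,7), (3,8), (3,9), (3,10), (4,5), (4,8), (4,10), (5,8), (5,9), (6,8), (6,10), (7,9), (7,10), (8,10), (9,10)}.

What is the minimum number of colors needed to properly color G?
Clique number ω(G) = 4 (lower bound: χ ≥ ω).
The clique on [2, 3, 7, 9] has size 4, forcing χ ≥ 4, and the coloring below uses 4 colors, so χ(G) = 4.
A valid 4-coloring: color 1: [3]; color 2: [2, 5, 10]; color 3: [4, 6, 7]; color 4: [1, 8, 9].

χ(G) = 4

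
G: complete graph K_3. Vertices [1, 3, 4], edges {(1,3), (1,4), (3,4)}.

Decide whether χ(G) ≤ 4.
A valid 4-coloring: color 1: [1]; color 2: [3]; color 3: [4].
(χ(G) = 3 ≤ 4.)

Yes, G is 4-colorable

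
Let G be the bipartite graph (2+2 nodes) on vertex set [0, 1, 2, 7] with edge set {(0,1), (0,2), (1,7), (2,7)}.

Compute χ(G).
χ(G) = 2

Clique number ω(G) = 2 (lower bound: χ ≥ ω).
The graph is bipartite (no odd cycle), so 2 colors suffice: χ(G) = 2.
A valid 2-coloring: color 1: [1, 2]; color 2: [0, 7].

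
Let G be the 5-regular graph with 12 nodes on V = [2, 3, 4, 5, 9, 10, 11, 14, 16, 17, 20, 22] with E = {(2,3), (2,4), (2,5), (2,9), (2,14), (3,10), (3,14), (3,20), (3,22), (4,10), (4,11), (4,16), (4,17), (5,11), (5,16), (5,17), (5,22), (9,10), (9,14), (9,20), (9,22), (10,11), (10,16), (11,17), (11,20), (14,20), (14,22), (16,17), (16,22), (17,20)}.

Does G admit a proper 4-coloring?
Yes, G is 4-colorable

A valid 4-coloring: color 1: [11, 14, 16]; color 2: [2, 10, 17, 22]; color 3: [4, 5, 20]; color 4: [3, 9].
(χ(G) = 4 ≤ 4.)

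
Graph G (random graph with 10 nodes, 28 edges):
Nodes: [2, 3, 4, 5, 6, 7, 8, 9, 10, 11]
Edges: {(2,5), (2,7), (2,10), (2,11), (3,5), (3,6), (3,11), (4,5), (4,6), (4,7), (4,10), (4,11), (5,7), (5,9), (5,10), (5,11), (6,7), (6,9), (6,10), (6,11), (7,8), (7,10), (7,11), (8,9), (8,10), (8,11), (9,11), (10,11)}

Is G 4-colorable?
The clique on vertices [2, 5, 7, 10, 11] has size 5 > 4, so it alone needs 5 colors.

No, G is not 4-colorable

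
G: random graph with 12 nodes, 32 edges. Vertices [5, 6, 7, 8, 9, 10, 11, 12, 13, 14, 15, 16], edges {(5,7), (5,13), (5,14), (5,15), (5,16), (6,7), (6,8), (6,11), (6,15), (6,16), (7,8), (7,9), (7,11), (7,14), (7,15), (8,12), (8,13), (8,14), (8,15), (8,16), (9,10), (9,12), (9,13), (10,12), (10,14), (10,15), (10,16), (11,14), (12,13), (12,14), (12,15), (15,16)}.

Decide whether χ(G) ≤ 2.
No, G is not 2-colorable

The clique on vertices [6, 7, 8, 15] has size 4 > 2, so it alone needs 4 colors.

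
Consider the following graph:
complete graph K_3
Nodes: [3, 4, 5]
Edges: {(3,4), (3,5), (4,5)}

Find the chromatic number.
Clique number ω(G) = 3 (lower bound: χ ≥ ω).
The clique on [3, 4, 5] has size 3, forcing χ ≥ 3, and the coloring below uses 3 colors, so χ(G) = 3.
A valid 3-coloring: color 1: [4]; color 2: [3]; color 3: [5].

χ(G) = 3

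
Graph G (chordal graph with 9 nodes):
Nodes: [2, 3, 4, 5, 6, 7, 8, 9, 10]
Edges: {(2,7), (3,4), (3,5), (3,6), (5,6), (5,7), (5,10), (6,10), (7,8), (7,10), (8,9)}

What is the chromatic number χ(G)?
Clique number ω(G) = 3 (lower bound: χ ≥ ω).
The clique on [5, 6, 10] has size 3, forcing χ ≥ 3, and the coloring below uses 3 colors, so χ(G) = 3.
A valid 3-coloring: color 1: [4, 6, 7, 9]; color 2: [2, 5, 8]; color 3: [3, 10].

χ(G) = 3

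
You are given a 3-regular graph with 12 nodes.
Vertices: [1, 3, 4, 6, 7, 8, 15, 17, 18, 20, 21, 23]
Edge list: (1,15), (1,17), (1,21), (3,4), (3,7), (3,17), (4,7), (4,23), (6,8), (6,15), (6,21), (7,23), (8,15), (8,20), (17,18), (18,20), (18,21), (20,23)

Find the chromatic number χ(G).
Clique number ω(G) = 3 (lower bound: χ ≥ ω).
The clique on [3, 4, 7] has size 3, forcing χ ≥ 3, and the coloring below uses 3 colors, so χ(G) = 3.
A valid 3-coloring: color 1: [1, 3, 8, 18, 23]; color 2: [4, 15, 17, 20, 21]; color 3: [6, 7].

χ(G) = 3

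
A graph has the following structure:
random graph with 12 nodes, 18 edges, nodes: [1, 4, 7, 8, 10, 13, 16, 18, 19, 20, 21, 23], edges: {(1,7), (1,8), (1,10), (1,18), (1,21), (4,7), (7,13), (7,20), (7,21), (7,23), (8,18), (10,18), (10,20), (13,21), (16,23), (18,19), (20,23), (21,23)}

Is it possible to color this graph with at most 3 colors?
A valid 3-coloring: color 1: [7, 8, 10, 16, 19]; color 2: [1, 4, 13, 23]; color 3: [18, 20, 21].
(χ(G) = 3 ≤ 3.)

Yes, G is 3-colorable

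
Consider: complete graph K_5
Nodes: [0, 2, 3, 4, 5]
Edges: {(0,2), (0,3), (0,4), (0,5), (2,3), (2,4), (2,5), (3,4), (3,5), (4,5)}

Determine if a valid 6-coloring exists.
Yes, G is 6-colorable

A valid 6-coloring: color 1: [3]; color 2: [4]; color 3: [2]; color 4: [5]; color 5: [0].
(χ(G) = 5 ≤ 6.)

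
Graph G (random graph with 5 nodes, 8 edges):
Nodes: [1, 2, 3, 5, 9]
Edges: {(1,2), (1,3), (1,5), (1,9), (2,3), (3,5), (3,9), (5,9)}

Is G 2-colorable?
The clique on vertices [1, 3, 5, 9] has size 4 > 2, so it alone needs 4 colors.

No, G is not 2-colorable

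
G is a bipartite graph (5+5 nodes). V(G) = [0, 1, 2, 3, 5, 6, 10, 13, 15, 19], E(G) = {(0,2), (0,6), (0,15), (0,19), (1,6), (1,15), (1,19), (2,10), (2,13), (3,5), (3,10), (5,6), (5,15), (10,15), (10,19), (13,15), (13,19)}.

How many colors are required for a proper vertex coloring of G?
χ(G) = 2

Clique number ω(G) = 2 (lower bound: χ ≥ ω).
The graph is bipartite (no odd cycle), so 2 colors suffice: χ(G) = 2.
A valid 2-coloring: color 1: [2, 3, 6, 15, 19]; color 2: [0, 1, 5, 10, 13].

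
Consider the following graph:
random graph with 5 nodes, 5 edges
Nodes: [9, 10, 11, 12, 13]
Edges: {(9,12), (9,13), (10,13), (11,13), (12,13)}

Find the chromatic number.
Clique number ω(G) = 3 (lower bound: χ ≥ ω).
The clique on [9, 12, 13] has size 3, forcing χ ≥ 3, and the coloring below uses 3 colors, so χ(G) = 3.
A valid 3-coloring: color 1: [13]; color 2: [10, 11, 12]; color 3: [9].

χ(G) = 3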